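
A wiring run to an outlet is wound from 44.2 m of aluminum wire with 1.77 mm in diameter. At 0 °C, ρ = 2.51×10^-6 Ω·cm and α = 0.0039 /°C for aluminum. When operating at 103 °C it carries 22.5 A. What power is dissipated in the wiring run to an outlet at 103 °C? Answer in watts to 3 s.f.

ρ = 2.51×10^-6 Ω·cm = 2.51×10^-8 Ω·m
A = π(d/2)² = π(8.8500e-04 m)² = 2.461e-06 m²
R₍0₎ = ρL/A = (2.51×10^-8)(44.2)/(2.461e-06) = 0.4509 Ω
R₍103₎ = R₍0₎(1 + αΔT) = 0.4509 × (1 + 0.0039×103) = 0.632 Ω
P = I²R = (22.5)² × 0.632 = 320 W

320 W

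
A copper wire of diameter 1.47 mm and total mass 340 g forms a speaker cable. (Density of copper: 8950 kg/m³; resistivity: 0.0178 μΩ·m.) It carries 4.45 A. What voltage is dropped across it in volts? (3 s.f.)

1.04 V

ρ = 0.0178 μΩ·m = 1.78×10^-8 Ω·m
A = π(d/2)² = π(7.3500e-04 m)² = 1.6972e-06 m²
L = m/(density·A) = 0.34/(8950×1.6972e-06) = 22.38 m
R = ρL/A = (1.78×10^-8)(22.38)/(1.6972e-06) = 0.2348 Ω
V = IR = 4.45 × 0.2348 = 1.04 V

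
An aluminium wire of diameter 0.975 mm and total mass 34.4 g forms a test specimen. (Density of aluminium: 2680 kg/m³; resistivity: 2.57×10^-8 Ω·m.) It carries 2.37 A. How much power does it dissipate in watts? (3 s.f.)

3.32 W

A = π(d/2)² = π(4.8750e-04 m)² = 7.4662e-07 m²
L = m/(density·A) = 0.0344/(2680×7.4662e-07) = 17.19 m
R = ρL/A = (2.57×10^-8)(17.19)/(7.4662e-07) = 0.5918 Ω
P = I²R = (2.37)² × 0.5918 = 3.32 W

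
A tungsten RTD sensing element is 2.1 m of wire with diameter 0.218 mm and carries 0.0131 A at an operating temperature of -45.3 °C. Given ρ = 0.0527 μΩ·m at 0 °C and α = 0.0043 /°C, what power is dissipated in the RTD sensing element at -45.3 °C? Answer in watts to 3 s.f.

4.10×10^-4 W

ρ = 0.0527 μΩ·m = 5.27×10^-8 Ω·m
A = π(d/2)² = π(1.0900e-04 m)² = 3.733e-08 m²
R₍0₎ = ρL/A = (5.27×10^-8)(2.1)/(3.733e-08) = 2.965 Ω
R₍-45.3₎ = R₍0₎(1 + αΔT) = 2.965 × (1 + 0.0043×-45.3) = 2.387 Ω
P = I²R = (0.0131)² × 2.387 = 4.10×10^-4 W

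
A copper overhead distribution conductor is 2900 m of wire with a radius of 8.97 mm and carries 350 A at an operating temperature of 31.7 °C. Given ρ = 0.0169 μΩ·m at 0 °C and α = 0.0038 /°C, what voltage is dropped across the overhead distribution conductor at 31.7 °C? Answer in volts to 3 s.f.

76.0 V

ρ = 0.0169 μΩ·m = 1.69×10^-8 Ω·m
A = πr² = π(8.9700e-03 m)² = 2.528e-04 m²
R₍0₎ = ρL/A = (1.69×10^-8)(2900)/(2.528e-04) = 0.1939 Ω
R₍31.7₎ = R₍0₎(1 + αΔT) = 0.1939 × (1 + 0.0038×31.7) = 0.2172 Ω
V = IR = 350 × 0.2172 = 76.0 V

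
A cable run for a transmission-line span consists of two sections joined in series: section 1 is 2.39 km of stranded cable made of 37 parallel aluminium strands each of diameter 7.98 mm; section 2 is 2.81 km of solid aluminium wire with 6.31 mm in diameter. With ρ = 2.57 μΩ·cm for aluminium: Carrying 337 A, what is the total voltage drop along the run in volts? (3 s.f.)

ρ = 2.57 μΩ·cm = 2.57×10^-8 Ω·m
Section 1: A_strand = π(3.9900e-03)² = 5.001e-05 m²; R₁ = ρL/(N·A_s) = (2.57×10^-8)(2390)/(37×5.001e-05) = 0.03319 Ω
Section 2: A = π(d/2)² = π(3.1550e-03 m)² = 3.127e-05 m²
R₂ = (2.57×10^-8)(2810)/(3.127e-05) = 2.309 Ω
R = R₁ + R₂ = 2.343 Ω
V = IR = 337 × 2.343 = 789 V

789 V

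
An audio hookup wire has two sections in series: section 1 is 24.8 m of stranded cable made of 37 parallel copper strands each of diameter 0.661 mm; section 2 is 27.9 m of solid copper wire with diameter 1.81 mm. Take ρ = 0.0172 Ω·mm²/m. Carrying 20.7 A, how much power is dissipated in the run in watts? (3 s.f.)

ρ = 0.0172 Ω·mm²/m = 1.72×10^-8 Ω·m
Section 1: A_strand = π(3.3050e-04)² = 3.432e-07 m²; R₁ = ρL/(N·A_s) = (1.72×10^-8)(24.8)/(37×3.432e-07) = 0.0336 Ω
Section 2: A = π(d/2)² = π(9.0500e-04 m)² = 2.573e-06 m²
R₂ = (1.72×10^-8)(27.9)/(2.573e-06) = 0.1865 Ω
R = R₁ + R₂ = 0.2201 Ω
P = I²R = (20.7)² × 0.2201 = 94.3 W

94.3 W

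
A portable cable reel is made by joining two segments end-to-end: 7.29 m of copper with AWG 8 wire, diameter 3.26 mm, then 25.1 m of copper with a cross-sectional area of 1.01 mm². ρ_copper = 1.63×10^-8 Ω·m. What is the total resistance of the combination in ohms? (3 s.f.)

0.419 Ω

Segment 1: A = π(3.26/2 mm)² = π(1.6300e-03 m)² = 8.347e-06 m²
R₁ = ρL/A = (1.63×10^-8)(7.29)/(8.347e-06) = 0.01424 Ω
Segment 2: A = 1.01 mm² = 1.010e-06 m²
R₂ = (1.63×10^-8)(25.1)/(1.010e-06) = 0.4051 Ω
R = R₁ + R₂ = 0.419 Ω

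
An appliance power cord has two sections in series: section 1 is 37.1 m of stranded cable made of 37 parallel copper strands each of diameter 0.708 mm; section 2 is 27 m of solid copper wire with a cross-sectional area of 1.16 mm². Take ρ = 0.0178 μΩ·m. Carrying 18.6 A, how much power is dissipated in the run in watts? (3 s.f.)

159 W

ρ = 0.0178 μΩ·m = 1.78×10^-8 Ω·m
Section 1: A_strand = π(3.5400e-04)² = 3.937e-07 m²; R₁ = ρL/(N·A_s) = (1.78×10^-8)(37.1)/(37×3.937e-07) = 0.04534 Ω
Section 2: A = 1.16 mm² = 1.160e-06 m²
R₂ = (1.78×10^-8)(27)/(1.160e-06) = 0.4143 Ω
R = R₁ + R₂ = 0.4596 Ω
P = I²R = (18.6)² × 0.4596 = 159 W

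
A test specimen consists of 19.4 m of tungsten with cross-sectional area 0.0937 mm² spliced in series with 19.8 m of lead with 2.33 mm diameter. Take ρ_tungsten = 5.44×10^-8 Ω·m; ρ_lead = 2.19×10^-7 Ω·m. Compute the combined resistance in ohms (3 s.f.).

Segment 1: A = 0.0937 mm² = 9.370e-08 m²
R₁ = ρL/A = (5.44×10^-8)(19.4)/(9.370e-08) = 11.26 Ω
Segment 2: A = π(d/2)² = π(1.1650e-03 m)² = 4.264e-06 m²
R₂ = (2.19×10^-7)(19.8)/(4.264e-06) = 1.017 Ω
R = R₁ + R₂ = 12.3 Ω

12.3 Ω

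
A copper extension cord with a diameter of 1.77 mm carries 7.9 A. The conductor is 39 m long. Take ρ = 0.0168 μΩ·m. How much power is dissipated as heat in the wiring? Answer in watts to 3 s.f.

ρ = 0.0168 μΩ·m = 1.68×10^-8 Ω·m
A = π(d/2)² = π(8.8500e-04 m)² = 2.461e-06 m²
R = ρL/A = (1.68×10^-8)(39)/(2.461e-06) = 0.2663 Ω
P = I²R = (7.9)² × 0.2663 = 16.6 W

16.6 W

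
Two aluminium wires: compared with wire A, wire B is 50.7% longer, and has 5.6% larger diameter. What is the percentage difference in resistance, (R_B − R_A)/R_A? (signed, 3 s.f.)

35.1%

R ∝ L/d², so R_B/R_A = (1 + 50.7/100) × (1 + 5.6/100)⁻²
= 1.507 × 0.8968 = 1.351
(R_B − R_A)/R_A = 1.351 − 1 = 35.1%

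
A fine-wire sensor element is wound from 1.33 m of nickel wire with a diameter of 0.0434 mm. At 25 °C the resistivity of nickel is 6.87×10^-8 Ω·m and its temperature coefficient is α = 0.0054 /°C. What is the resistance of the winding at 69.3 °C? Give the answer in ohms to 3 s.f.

76.5 Ω

A = π(d/2)² = π(2.1700e-05 m)² = 1.479e-09 m²
R₍25°C₎ = ρL/A = (6.87×10^-8)(1.33)/(1.479e-09) = 61.76 Ω
R = R₀(1 + αΔT) = 61.76(1 + 0.0054×44.3) = 76.5 Ω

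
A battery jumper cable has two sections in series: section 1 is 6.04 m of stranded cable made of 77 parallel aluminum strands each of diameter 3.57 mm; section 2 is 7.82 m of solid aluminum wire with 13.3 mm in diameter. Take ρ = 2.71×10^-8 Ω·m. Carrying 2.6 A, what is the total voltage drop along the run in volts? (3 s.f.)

Section 1: A_strand = π(1.7850e-03)² = 1.001e-05 m²; R₁ = ρL/(N·A_s) = (2.71×10^-8)(6.04)/(77×1.001e-05) = 2.124×10^-4 Ω
Section 2: A = π(d/2)² = π(6.6500e-03 m)² = 1.389e-04 m²
R₂ = (2.71×10^-8)(7.82)/(1.389e-04) = 0.001525 Ω
R = R₁ + R₂ = 0.001738 Ω
V = IR = 2.6 × 0.001738 = 0.00452 V

0.00452 V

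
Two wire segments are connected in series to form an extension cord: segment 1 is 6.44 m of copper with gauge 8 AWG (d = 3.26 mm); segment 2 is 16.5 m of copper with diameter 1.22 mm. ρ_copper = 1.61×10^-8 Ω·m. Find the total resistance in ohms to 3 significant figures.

0.240 Ω

Segment 1: A = π(3.26/2 mm)² = π(1.6300e-03 m)² = 8.347e-06 m²
R₁ = ρL/A = (1.61×10^-8)(6.44)/(8.347e-06) = 0.01242 Ω
Segment 2: A = π(d/2)² = π(6.1000e-04 m)² = 1.169e-06 m²
R₂ = (1.61×10^-8)(16.5)/(1.169e-06) = 0.2272 Ω
R = R₁ + R₂ = 0.240 Ω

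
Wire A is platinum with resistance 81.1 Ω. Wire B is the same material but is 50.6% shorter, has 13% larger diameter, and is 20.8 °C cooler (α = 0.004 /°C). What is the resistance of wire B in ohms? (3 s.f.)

R ∝ ρL/d² with ρ ∝ (1+αΔT), so R_B/R_A = (1 − 50.6/100) × (1 + 13/100)⁻² × (1 − 0.004×20.8)
= 0.494 × 0.7832 × 0.9168 = 0.3547
R_B = 0.3547 × 81.1 = 28.8 Ω

28.8 Ω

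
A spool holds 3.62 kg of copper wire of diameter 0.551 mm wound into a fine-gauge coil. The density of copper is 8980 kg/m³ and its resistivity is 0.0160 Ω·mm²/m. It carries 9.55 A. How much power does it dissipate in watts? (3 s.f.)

ρ = 0.0160 Ω·mm²/m = 1.60×10^-8 Ω·m
A = π(d/2)² = π(2.7550e-04 m)² = 2.3845e-07 m²
L = m/(density·A) = 3.62/(8980×2.3845e-07) = 1691 m
R = ρL/A = (1.60×10^-8)(1691)/(2.3845e-07) = 113.4 Ω
P = I²R = (9.55)² × 113.4 = 10300 W

10300 W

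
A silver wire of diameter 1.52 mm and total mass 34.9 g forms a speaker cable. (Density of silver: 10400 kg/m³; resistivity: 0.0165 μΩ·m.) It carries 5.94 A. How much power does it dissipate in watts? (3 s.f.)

ρ = 0.0165 μΩ·m = 1.65×10^-8 Ω·m
A = π(d/2)² = π(7.6000e-04 m)² = 1.8146e-06 m²
L = m/(density·A) = 0.0349/(10400×1.8146e-06) = 1.849 m
R = ρL/A = (1.65×10^-8)(1.849)/(1.8146e-06) = 0.01682 Ω
P = I²R = (5.94)² × 0.01682 = 0.593 W

0.593 W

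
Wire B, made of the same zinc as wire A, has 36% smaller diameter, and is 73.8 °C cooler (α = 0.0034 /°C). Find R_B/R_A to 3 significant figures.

R ∝ ρL/d² with ρ ∝ (1+αΔT), so R_B/R_A = (1 − 36/100)⁻² × (1 − 0.0034×73.8)
= 2.441 × 0.7491 = 1.83

1.83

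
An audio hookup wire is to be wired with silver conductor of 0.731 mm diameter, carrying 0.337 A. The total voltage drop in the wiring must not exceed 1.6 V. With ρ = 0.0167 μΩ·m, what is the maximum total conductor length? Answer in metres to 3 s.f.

119 m

ρ = 0.0167 μΩ·m = 1.67×10^-8 Ω·m
A = π(d/2)² = π(3.6550e-04 m)² = 4.197e-07 m²
L_max = V_max·A/(1·ρI) = (1.6)(4.197e-07)/(1.67×10^-8×0.337) = 119 m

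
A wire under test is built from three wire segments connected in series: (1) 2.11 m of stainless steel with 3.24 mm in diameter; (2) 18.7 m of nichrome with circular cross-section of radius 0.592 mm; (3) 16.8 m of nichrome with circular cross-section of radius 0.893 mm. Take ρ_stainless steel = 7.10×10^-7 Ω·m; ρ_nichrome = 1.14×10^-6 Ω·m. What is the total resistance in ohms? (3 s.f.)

27.2 Ω

Seg 1: A = π(d/2)² = π(1.6200e-03 m)² = 8.245e-06 m²
R_1 = (7.10×10^-7)(2.11)/(8.245e-06) = 0.1817 Ω
Seg 2: A = πr² = π(5.9200e-04 m)² = 1.101e-06 m²
R_2 = (1.14×10^-6)(18.7)/(1.101e-06) = 19.36 Ω
Seg 3: A = πr² = π(8.9300e-04 m)² = 2.505e-06 m²
R_3 = (1.14×10^-6)(16.8)/(2.505e-06) = 7.645 Ω
R_total = R_1 + R_2 + R_3 = 27.2 Ω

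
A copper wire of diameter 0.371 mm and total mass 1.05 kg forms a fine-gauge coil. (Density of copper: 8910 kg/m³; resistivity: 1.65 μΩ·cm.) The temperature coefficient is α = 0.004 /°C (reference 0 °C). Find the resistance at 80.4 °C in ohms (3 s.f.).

ρ = 1.65 μΩ·cm = 1.65×10^-8 Ω·m
A = π(d/2)² = π(1.8550e-04 m)² = 1.0810e-07 m²
L = m/(density·A) = 1.05/(8910×1.0810e-07) = 1090 m
R = ρL/A = (1.65×10^-8)(1090)/(1.0810e-07) = 166.4 Ω
R(80.4 °C) = 166.4 × (1 + 0.004×80.4) = 220 Ω

220 Ω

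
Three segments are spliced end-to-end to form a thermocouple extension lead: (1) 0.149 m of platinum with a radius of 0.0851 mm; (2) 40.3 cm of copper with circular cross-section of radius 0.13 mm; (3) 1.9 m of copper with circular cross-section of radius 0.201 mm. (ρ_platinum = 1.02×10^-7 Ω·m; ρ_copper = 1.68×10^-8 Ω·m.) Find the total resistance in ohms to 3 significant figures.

1.05 Ω

Seg 1: A = πr² = π(8.5100e-05 m)² = 2.275e-08 m²
R_1 = (1.02×10^-7)(0.149)/(2.275e-08) = 0.668 Ω
Seg 2: A = πr² = π(1.3000e-04 m)² = 5.309e-08 m²
R_2 = (1.68×10^-8)(0.403)/(5.309e-08) = 0.1275 Ω
Seg 3: A = πr² = π(2.0100e-04 m)² = 1.269e-07 m²
R_3 = (1.68×10^-8)(1.9)/(1.269e-07) = 0.2515 Ω
R_total = R_1 + R_2 + R_3 = 1.05 Ω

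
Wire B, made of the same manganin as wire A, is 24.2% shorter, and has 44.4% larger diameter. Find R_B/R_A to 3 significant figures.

0.364

R ∝ L/d², so R_B/R_A = (1 − 24.2/100) × (1 + 44.4/100)⁻²
= 0.758 × 0.4796 = 0.364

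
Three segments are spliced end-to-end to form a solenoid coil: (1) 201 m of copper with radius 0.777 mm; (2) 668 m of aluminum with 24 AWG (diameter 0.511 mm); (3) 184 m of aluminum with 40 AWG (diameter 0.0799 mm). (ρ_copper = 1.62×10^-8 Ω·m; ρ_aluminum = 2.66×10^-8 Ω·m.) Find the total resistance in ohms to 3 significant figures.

Seg 1: A = πr² = π(7.7700e-04 m)² = 1.897e-06 m²
R_1 = (1.62×10^-8)(201)/(1.897e-06) = 1.717 Ω
Seg 2: A = π(0.511/2 mm)² = π(2.5550e-04 m)² = 2.051e-07 m²
R_2 = (2.66×10^-8)(668)/(2.051e-07) = 86.64 Ω
Seg 3: A = π(0.0799/2 mm)² = π(3.9950e-05 m)² = 5.014e-09 m²
R_3 = (2.66×10^-8)(184)/(5.014e-09) = 976.1 Ω
R_total = R_1 + R_2 + R_3 = 1060 Ω

1060 Ω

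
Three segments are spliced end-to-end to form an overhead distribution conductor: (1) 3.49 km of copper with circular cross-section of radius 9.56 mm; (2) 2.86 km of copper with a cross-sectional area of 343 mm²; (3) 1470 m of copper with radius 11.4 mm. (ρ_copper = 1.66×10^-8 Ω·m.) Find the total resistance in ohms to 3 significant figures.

0.400 Ω

Seg 1: A = πr² = π(9.5600e-03 m)² = 2.871e-04 m²
R_1 = (1.66×10^-8)(3490)/(2.871e-04) = 0.2018 Ω
Seg 2: A = 343 mm² = 3.430e-04 m²
R_2 = (1.66×10^-8)(2860)/(3.430e-04) = 0.1384 Ω
Seg 3: A = πr² = π(1.1400e-02 m)² = 4.083e-04 m²
R_3 = (1.66×10^-8)(1470)/(4.083e-04) = 0.05977 Ω
R_total = R_1 + R_2 + R_3 = 0.400 Ω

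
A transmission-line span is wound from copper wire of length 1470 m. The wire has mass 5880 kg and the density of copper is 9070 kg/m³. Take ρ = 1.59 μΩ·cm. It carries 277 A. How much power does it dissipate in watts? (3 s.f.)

4070 W

ρ = 1.59 μΩ·cm = 1.59×10^-8 Ω·m
A = m/(density·L) = 5880/(9070×1470) = 4.4101e-04 m²
R = ρL/A = (1.59×10^-8)(1470)/(4.4101e-04) = 0.053 Ω
P = I²R = (277)² × 0.053 = 4070 W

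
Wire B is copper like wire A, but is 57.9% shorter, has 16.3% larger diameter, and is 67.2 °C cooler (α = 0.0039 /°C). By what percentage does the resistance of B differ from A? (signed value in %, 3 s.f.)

R ∝ ρL/d² with ρ ∝ (1+αΔT), so R_B/R_A = (1 − 57.9/100) × (1 + 16.3/100)⁻² × (1 − 0.0039×67.2)
= 0.421 × 0.7393 × 0.7379 = 0.2297
(R_B − R_A)/R_A = 0.2297 − 1 = -77.0%

-77.0%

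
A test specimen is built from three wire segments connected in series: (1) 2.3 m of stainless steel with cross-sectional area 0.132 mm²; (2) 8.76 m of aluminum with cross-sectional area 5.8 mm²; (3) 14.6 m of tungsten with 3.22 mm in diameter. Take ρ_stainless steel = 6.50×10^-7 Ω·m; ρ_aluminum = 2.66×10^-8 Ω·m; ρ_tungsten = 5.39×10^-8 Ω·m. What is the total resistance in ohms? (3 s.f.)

Seg 1: A = 0.132 mm² = 1.320e-07 m²
R_1 = (6.50×10^-7)(2.3)/(1.320e-07) = 11.33 Ω
Seg 2: A = 5.8 mm² = 5.800e-06 m²
R_2 = (2.66×10^-8)(8.76)/(5.800e-06) = 0.04018 Ω
Seg 3: A = π(d/2)² = π(1.6100e-03 m)² = 8.143e-06 m²
R_3 = (5.39×10^-8)(14.6)/(8.143e-06) = 0.09664 Ω
R_total = R_1 + R_2 + R_3 = 11.5 Ω

11.5 Ω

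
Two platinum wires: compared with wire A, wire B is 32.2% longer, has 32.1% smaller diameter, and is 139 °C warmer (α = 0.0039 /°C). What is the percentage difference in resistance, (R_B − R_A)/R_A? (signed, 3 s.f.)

342%

R ∝ ρL/d² with ρ ∝ (1+αΔT), so R_B/R_A = (1 + 32.2/100) × (1 − 32.1/100)⁻² × (1 + 0.0039×139)
= 1.322 × 2.169 × 1.542 = 4.422
(R_B − R_A)/R_A = 4.422 − 1 = 342%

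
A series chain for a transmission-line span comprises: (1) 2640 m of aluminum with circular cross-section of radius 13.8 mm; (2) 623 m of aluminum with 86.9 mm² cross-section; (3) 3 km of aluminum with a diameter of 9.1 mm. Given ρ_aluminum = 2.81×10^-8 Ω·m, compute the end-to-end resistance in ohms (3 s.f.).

Seg 1: A = πr² = π(1.3800e-02 m)² = 5.983e-04 m²
R_1 = (2.81×10^-8)(2640)/(5.983e-04) = 0.124 Ω
Seg 2: A = 86.9 mm² = 8.690e-05 m²
R_2 = (2.81×10^-8)(623)/(8.690e-05) = 0.2015 Ω
Seg 3: A = π(d/2)² = π(4.5500e-03 m)² = 6.504e-05 m²
R_3 = (2.81×10^-8)(3000)/(6.504e-05) = 1.296 Ω
R_total = R_1 + R_2 + R_3 = 1.62 Ω

1.62 Ω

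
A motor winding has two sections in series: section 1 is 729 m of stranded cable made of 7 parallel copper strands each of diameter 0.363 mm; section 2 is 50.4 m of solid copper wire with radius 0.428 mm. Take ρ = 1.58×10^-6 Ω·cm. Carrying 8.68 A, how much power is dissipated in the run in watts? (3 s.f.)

1300 W

ρ = 1.58×10^-6 Ω·cm = 1.58×10^-8 Ω·m
Section 1: A_strand = π(1.8150e-04)² = 1.035e-07 m²; R₁ = ρL/(N·A_s) = (1.58×10^-8)(729)/(7×1.035e-07) = 15.9 Ω
Section 2: A = πr² = π(4.2800e-04 m)² = 5.755e-07 m²
R₂ = (1.58×10^-8)(50.4)/(5.755e-07) = 1.384 Ω
R = R₁ + R₂ = 17.28 Ω
P = I²R = (8.68)² × 17.28 = 1300 W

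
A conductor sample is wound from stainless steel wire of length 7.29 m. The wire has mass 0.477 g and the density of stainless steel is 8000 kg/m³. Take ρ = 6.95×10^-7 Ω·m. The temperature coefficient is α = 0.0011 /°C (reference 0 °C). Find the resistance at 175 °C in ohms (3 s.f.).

A = m/(density·L) = 4.770×10^-4/(8000×7.29) = 8.1790e-09 m²
R = ρL/A = (6.95×10^-7)(7.29)/(8.1790e-09) = 619.5 Ω
R(175 °C) = 619.5 × (1 + 0.0011×175) = 739 Ω

739 Ω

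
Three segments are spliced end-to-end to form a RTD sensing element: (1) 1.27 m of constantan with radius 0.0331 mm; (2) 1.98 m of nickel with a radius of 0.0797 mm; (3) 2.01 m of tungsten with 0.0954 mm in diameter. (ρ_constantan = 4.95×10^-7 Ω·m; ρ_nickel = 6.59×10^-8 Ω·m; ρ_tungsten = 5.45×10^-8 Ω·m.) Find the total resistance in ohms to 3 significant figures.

Seg 1: A = πr² = π(3.3100e-05 m)² = 3.442e-09 m²
R_1 = (4.95×10^-7)(1.27)/(3.442e-09) = 182.6 Ω
Seg 2: A = πr² = π(7.9700e-05 m)² = 1.996e-08 m²
R_2 = (6.59×10^-8)(1.98)/(1.996e-08) = 6.539 Ω
Seg 3: A = π(d/2)² = π(4.7700e-05 m)² = 7.148e-09 m²
R_3 = (5.45×10^-8)(2.01)/(7.148e-09) = 15.33 Ω
R_total = R_1 + R_2 + R_3 = 205 Ω

205 Ω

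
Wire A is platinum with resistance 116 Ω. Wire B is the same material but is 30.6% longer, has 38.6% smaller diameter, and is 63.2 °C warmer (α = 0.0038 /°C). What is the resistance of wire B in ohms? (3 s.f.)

R ∝ ρL/d² with ρ ∝ (1+αΔT), so R_B/R_A = (1 + 30.6/100) × (1 − 38.6/100)⁻² × (1 + 0.0038×63.2)
= 1.306 × 2.652 × 1.24 = 4.296
R_B = 4.296 × 116 = 498 Ω

498 Ω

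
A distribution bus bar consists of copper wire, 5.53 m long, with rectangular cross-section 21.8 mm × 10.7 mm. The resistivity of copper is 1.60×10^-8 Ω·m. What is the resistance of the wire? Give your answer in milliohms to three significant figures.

0.379 mΩ

A = 21.8 × 10.7 mm² = 233 mm² = 2.333e-04 m²
R = ρL/A = (1.60×10^-8)(5.53 m)/(2.333e-04 m²) = 0.379 mΩ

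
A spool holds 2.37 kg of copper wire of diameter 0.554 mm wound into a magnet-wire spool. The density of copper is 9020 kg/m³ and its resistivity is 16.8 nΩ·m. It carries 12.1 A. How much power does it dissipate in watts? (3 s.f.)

ρ = 16.8 nΩ·m = 1.68×10^-8 Ω·m
A = π(d/2)² = π(2.7700e-04 m)² = 2.4105e-07 m²
L = m/(density·A) = 2.37/(9020×2.4105e-07) = 1090 m
R = ρL/A = (1.68×10^-8)(1090)/(2.4105e-07) = 75.97 Ω
P = I²R = (12.1)² × 75.97 = 11100 W

11100 W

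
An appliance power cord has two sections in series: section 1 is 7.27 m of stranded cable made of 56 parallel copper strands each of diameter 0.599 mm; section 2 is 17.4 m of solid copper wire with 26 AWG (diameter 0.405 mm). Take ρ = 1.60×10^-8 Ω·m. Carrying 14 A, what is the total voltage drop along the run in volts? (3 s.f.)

Section 1: A_strand = π(2.9950e-04)² = 2.818e-07 m²; R₁ = ρL/(N·A_s) = (1.60×10^-8)(7.27)/(56×2.818e-07) = 0.007371 Ω
Section 2: A = π(0.405/2 mm)² = π(2.0250e-04 m)² = 1.288e-07 m²
R₂ = (1.60×10^-8)(17.4)/(1.288e-07) = 2.161 Ω
R = R₁ + R₂ = 2.168 Ω
V = IR = 14 × 2.168 = 30.4 V

30.4 V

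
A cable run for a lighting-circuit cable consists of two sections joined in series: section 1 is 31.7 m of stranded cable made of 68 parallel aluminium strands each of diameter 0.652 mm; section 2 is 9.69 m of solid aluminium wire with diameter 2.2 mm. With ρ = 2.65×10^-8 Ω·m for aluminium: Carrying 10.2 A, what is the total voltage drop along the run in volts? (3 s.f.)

1.07 V

Section 1: A_strand = π(3.2600e-04)² = 3.339e-07 m²; R₁ = ρL/(N·A_s) = (2.65×10^-8)(31.7)/(68×3.339e-07) = 0.037 Ω
Section 2: A = π(d/2)² = π(1.1000e-03 m)² = 3.801e-06 m²
R₂ = (2.65×10^-8)(9.69)/(3.801e-06) = 0.06755 Ω
R = R₁ + R₂ = 0.1046 Ω
V = IR = 10.2 × 0.1046 = 1.07 V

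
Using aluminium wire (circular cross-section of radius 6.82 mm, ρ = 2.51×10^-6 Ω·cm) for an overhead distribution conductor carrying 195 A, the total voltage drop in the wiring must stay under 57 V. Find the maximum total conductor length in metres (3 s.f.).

ρ = 2.51×10^-6 Ω·cm = 2.51×10^-8 Ω·m
A = πr² = π(6.8200e-03 m)² = 1.461e-04 m²
L_max = V_max·A/(1·ρI) = (57)(1.461e-04)/(2.51×10^-8×195) = 1700 m

1700 m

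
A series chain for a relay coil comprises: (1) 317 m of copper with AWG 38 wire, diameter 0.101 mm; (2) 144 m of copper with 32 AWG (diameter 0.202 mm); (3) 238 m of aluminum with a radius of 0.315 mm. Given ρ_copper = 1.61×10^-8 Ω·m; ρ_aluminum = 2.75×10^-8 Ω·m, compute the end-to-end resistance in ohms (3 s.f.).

730 Ω

Seg 1: A = π(0.101/2 mm)² = π(5.0500e-05 m)² = 8.012e-09 m²
R_1 = (1.61×10^-8)(317)/(8.012e-09) = 637 Ω
Seg 2: A = π(0.202/2 mm)² = π(1.0100e-04 m)² = 3.205e-08 m²
R_2 = (1.61×10^-8)(144)/(3.205e-08) = 72.34 Ω
Seg 3: A = πr² = π(3.1500e-04 m)² = 3.117e-07 m²
R_3 = (2.75×10^-8)(238)/(3.117e-07) = 21 Ω
R_total = R_1 + R_2 + R_3 = 730 Ω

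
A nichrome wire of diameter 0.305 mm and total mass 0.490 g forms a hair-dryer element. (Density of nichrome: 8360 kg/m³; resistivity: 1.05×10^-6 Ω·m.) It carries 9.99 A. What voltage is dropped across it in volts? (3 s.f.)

115 V

A = π(d/2)² = π(1.5250e-04 m)² = 7.3062e-08 m²
L = m/(density·A) = 4.900×10^-4/(8360×7.3062e-08) = 0.8022 m
R = ρL/A = (1.05×10^-6)(0.8022)/(7.3062e-08) = 11.53 Ω
V = IR = 9.99 × 11.53 = 115 V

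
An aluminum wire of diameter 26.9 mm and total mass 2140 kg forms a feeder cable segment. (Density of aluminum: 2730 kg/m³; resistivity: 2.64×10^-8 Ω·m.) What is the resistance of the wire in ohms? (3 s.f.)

0.0641 Ω

A = π(d/2)² = π(1.3450e-02 m)² = 5.6832e-04 m²
L = m/(density·A) = 2140/(2730×5.6832e-04) = 1379 m
R = ρL/A = (2.64×10^-8)(1379)/(5.6832e-04) = 0.0641 Ω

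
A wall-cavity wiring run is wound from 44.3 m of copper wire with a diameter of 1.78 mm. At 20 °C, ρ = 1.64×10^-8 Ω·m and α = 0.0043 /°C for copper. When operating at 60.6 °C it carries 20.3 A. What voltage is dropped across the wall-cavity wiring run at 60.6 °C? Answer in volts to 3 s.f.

A = π(d/2)² = π(8.9000e-04 m)² = 2.488e-06 m²
R₍20₎ = ρL/A = (1.64×10^-8)(44.3)/(2.488e-06) = 0.292 Ω
R₍60.6₎ = R₍20₎(1 + αΔT) = 0.292 × (1 + 0.0043×40.6) = 0.3429 Ω
V = IR = 20.3 × 0.3429 = 6.96 V

6.96 V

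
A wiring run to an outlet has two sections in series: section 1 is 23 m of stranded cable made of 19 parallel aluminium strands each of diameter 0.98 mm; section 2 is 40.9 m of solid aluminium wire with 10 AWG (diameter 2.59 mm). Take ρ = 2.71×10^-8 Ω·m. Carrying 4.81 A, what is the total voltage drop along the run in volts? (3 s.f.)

1.22 V

Section 1: A_strand = π(4.9000e-04)² = 7.543e-07 m²; R₁ = ρL/(N·A_s) = (2.71×10^-8)(23)/(19×7.543e-07) = 0.04349 Ω
Section 2: A = π(2.59/2 mm)² = π(1.2950e-03 m)² = 5.269e-06 m²
R₂ = (2.71×10^-8)(40.9)/(5.269e-06) = 0.2104 Ω
R = R₁ + R₂ = 0.2539 Ω
V = IR = 4.81 × 0.2539 = 1.22 V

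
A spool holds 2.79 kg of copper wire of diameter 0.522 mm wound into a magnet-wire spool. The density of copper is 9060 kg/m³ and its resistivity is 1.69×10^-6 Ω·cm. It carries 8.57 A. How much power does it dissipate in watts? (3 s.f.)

8350 W

ρ = 1.69×10^-6 Ω·cm = 1.69×10^-8 Ω·m
A = π(d/2)² = π(2.6100e-04 m)² = 2.1401e-07 m²
L = m/(density·A) = 2.79/(9060×2.1401e-07) = 1439 m
R = ρL/A = (1.69×10^-8)(1439)/(2.1401e-07) = 113.6 Ω
P = I²R = (8.57)² × 113.6 = 8350 W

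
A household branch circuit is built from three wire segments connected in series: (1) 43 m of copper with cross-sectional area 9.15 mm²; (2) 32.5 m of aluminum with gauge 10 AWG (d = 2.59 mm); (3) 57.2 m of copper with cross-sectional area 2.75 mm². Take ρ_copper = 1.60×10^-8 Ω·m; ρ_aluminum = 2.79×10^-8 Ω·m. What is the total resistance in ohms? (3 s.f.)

0.580 Ω

Seg 1: A = 9.15 mm² = 9.150e-06 m²
R_1 = (1.60×10^-8)(43)/(9.150e-06) = 0.07519 Ω
Seg 2: A = π(2.59/2 mm)² = π(1.2950e-03 m)² = 5.269e-06 m²
R_2 = (2.79×10^-8)(32.5)/(5.269e-06) = 0.1721 Ω
Seg 3: A = 2.75 mm² = 2.750e-06 m²
R_3 = (1.60×10^-8)(57.2)/(2.750e-06) = 0.3328 Ω
R_total = R_1 + R_2 + R_3 = 0.580 Ω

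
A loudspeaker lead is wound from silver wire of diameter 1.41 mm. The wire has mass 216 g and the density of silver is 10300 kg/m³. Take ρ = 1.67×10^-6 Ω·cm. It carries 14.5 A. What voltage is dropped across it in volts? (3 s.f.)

ρ = 1.67×10^-6 Ω·cm = 1.67×10^-8 Ω·m
A = π(d/2)² = π(7.0500e-04 m)² = 1.5615e-06 m²
L = m/(density·A) = 0.216/(10300×1.5615e-06) = 13.43 m
R = ρL/A = (1.67×10^-8)(13.43)/(1.5615e-06) = 0.1436 Ω
V = IR = 14.5 × 0.1436 = 2.08 V

2.08 V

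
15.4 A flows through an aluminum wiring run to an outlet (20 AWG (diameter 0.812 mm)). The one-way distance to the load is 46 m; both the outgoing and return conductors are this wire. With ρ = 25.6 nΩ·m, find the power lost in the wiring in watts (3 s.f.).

1080 W

ρ = 25.6 nΩ·m = 2.56×10^-8 Ω·m
A = π(0.812/2 mm)² = π(4.0600e-04 m)² = 5.178e-07 m²
Total conductor length (both ways) L = 2 × 46 = 92 m
R = ρL/A = (2.56×10^-8)(92)/(5.178e-07) = 4.548 Ω
P = I²R = (15.4)² × 4.548 = 1080 W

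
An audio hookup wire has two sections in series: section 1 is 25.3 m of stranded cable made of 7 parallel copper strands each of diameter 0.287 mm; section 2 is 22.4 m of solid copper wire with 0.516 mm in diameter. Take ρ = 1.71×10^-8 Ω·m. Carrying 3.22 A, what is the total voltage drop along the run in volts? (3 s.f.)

Section 1: A_strand = π(1.4350e-04)² = 6.469e-08 m²; R₁ = ρL/(N·A_s) = (1.71×10^-8)(25.3)/(7×6.469e-08) = 0.9554 Ω
Section 2: A = π(d/2)² = π(2.5800e-04 m)² = 2.091e-07 m²
R₂ = (1.71×10^-8)(22.4)/(2.091e-07) = 1.832 Ω
R = R₁ + R₂ = 2.787 Ω
V = IR = 3.22 × 2.787 = 8.97 V

8.97 V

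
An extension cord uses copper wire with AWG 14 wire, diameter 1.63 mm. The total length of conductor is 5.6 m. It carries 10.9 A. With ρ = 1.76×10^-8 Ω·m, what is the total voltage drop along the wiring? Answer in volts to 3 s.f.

0.515 V

A = π(1.63/2 mm)² = π(8.1500e-04 m)² = 2.087e-06 m²
R = ρL/A = (1.76×10^-8)(5.6)/(2.087e-06) = 0.04723 Ω
V = IR = 10.9 × 0.04723 = 0.515 V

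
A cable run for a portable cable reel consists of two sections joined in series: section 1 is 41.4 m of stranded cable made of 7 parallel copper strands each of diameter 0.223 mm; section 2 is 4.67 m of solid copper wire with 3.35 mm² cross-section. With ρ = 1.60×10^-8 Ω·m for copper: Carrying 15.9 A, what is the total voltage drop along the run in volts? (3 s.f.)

38.9 V

Section 1: A_strand = π(1.1150e-04)² = 3.906e-08 m²; R₁ = ρL/(N·A_s) = (1.60×10^-8)(41.4)/(7×3.906e-08) = 2.423 Ω
Section 2: A = 3.35 mm² = 3.350e-06 m²
R₂ = (1.60×10^-8)(4.67)/(3.350e-06) = 0.0223 Ω
R = R₁ + R₂ = 2.445 Ω
V = IR = 15.9 × 2.445 = 38.9 V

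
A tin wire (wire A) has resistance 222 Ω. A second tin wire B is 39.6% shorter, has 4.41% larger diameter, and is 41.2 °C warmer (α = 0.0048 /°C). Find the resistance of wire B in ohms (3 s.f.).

147 Ω

R ∝ ρL/d² with ρ ∝ (1+αΔT), so R_B/R_A = (1 − 39.6/100) × (1 + 4.41/100)⁻² × (1 + 0.0048×41.2)
= 0.604 × 0.9173 × 1.198 = 0.6636
R_B = 0.6636 × 222 = 147 Ω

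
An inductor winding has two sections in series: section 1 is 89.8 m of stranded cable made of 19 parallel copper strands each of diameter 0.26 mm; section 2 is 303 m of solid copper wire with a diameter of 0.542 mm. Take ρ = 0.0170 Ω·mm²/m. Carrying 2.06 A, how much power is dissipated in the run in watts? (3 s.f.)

ρ = 0.0170 Ω·mm²/m = 1.70×10^-8 Ω·m
Section 1: A_strand = π(1.3000e-04)² = 5.309e-08 m²; R₁ = ρL/(N·A_s) = (1.70×10^-8)(89.8)/(19×5.309e-08) = 1.513 Ω
Section 2: A = π(d/2)² = π(2.7100e-04 m)² = 2.307e-07 m²
R₂ = (1.70×10^-8)(303)/(2.307e-07) = 22.33 Ω
R = R₁ + R₂ = 23.84 Ω
P = I²R = (2.06)² × 23.84 = 101 W

101 W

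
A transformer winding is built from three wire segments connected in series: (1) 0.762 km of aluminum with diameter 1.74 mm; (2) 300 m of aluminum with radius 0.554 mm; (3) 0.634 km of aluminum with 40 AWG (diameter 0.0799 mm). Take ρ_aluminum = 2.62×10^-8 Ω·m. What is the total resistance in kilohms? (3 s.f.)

Seg 1: A = π(d/2)² = π(8.7000e-04 m)² = 2.378e-06 m²
R_1 = (2.62×10^-8)(762)/(2.378e-06) = 8.396 Ω
Seg 2: A = πr² = π(5.5400e-04 m)² = 9.642e-07 m²
R_2 = (2.62×10^-8)(300)/(9.642e-07) = 8.152 Ω
Seg 3: A = π(0.0799/2 mm)² = π(3.9950e-05 m)² = 5.014e-09 m²
R_3 = (2.62×10^-8)(634)/(5.014e-09) = 3313 Ω
R_total = R_1 + R_2 + R_3 = 3.33 kΩ

3.33 kΩ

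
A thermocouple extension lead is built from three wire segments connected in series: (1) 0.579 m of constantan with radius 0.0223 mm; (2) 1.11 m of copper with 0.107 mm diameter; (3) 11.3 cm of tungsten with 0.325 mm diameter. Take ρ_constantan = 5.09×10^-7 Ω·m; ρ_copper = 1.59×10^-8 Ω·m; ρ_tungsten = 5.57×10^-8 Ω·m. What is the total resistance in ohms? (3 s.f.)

191 Ω

Seg 1: A = πr² = π(2.2300e-05 m)² = 1.562e-09 m²
R_1 = (5.09×10^-7)(0.579)/(1.562e-09) = 188.6 Ω
Seg 2: A = π(d/2)² = π(5.3500e-05 m)² = 8.992e-09 m²
R_2 = (1.59×10^-8)(1.11)/(8.992e-09) = 1.963 Ω
Seg 3: A = π(d/2)² = π(1.6250e-04 m)² = 8.296e-08 m²
R_3 = (5.57×10^-8)(0.113)/(8.296e-08) = 0.07587 Ω
R_total = R_1 + R_2 + R_3 = 191 Ω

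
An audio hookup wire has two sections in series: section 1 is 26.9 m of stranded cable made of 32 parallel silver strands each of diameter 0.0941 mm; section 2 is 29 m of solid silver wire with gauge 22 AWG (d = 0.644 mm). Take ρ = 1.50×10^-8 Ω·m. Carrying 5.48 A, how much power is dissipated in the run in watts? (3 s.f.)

94.6 W

Section 1: A_strand = π(4.7050e-05)² = 6.955e-09 m²; R₁ = ρL/(N·A_s) = (1.50×10^-8)(26.9)/(32×6.955e-09) = 1.813 Ω
Section 2: A = π(0.644/2 mm)² = π(3.2200e-04 m)² = 3.257e-07 m²
R₂ = (1.50×10^-8)(29)/(3.257e-07) = 1.335 Ω
R = R₁ + R₂ = 3.149 Ω
P = I²R = (5.48)² × 3.149 = 94.6 W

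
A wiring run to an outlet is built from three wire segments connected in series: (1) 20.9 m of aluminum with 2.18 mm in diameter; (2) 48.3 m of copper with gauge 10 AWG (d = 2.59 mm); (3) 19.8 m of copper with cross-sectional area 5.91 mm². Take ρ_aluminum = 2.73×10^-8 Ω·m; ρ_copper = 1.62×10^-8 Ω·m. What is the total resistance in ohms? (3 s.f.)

Seg 1: A = π(d/2)² = π(1.0900e-03 m)² = 3.733e-06 m²
R_1 = (2.73×10^-8)(20.9)/(3.733e-06) = 0.1529 Ω
Seg 2: A = π(2.59/2 mm)² = π(1.2950e-03 m)² = 5.269e-06 m²
R_2 = (1.62×10^-8)(48.3)/(5.269e-06) = 0.1485 Ω
Seg 3: A = 5.91 mm² = 5.910e-06 m²
R_3 = (1.62×10^-8)(19.8)/(5.910e-06) = 0.05427 Ω
R_total = R_1 + R_2 + R_3 = 0.356 Ω

0.356 Ω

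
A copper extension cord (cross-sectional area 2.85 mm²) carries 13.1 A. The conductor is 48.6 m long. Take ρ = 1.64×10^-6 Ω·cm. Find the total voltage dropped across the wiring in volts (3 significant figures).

3.66 V

ρ = 1.64×10^-6 Ω·cm = 1.64×10^-8 Ω·m
A = 2.85 mm² = 2.850e-06 m²
R = ρL/A = (1.64×10^-8)(48.6)/(2.850e-06) = 0.2797 Ω
V = IR = 13.1 × 0.2797 = 3.66 V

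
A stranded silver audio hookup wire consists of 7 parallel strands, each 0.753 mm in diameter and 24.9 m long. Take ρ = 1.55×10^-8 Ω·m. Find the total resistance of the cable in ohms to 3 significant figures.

0.124 Ω

A_strand = π(3.7650e-04 m)² = 4.453e-07 m²
R_strand = ρL/A = (1.55×10^-8)(24.9)/(4.453e-07) = 0.8667 Ω
R_total = R_strand/N = 0.8667/7 = 0.124 Ω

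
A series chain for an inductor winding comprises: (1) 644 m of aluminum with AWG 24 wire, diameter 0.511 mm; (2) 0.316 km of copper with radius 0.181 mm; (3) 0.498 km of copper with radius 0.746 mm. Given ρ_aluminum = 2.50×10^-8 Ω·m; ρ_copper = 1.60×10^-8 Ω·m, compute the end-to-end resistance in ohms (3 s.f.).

132 Ω

Seg 1: A = π(0.511/2 mm)² = π(2.5550e-04 m)² = 2.051e-07 m²
R_1 = (2.50×10^-8)(644)/(2.051e-07) = 78.5 Ω
Seg 2: A = πr² = π(1.8100e-04 m)² = 1.029e-07 m²
R_2 = (1.60×10^-8)(316)/(1.029e-07) = 49.12 Ω
Seg 3: A = πr² = π(7.4600e-04 m)² = 1.748e-06 m²
R_3 = (1.60×10^-8)(498)/(1.748e-06) = 4.557 Ω
R_total = R_1 + R_2 + R_3 = 132 Ω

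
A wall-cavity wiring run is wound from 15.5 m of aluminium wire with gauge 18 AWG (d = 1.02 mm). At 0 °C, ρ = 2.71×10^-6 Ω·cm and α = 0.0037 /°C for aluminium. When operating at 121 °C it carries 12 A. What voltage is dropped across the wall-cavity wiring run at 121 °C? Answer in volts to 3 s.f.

ρ = 2.71×10^-6 Ω·cm = 2.71×10^-8 Ω·m
A = π(1.02/2 mm)² = π(5.1000e-04 m)² = 8.171e-07 m²
R₍0₎ = ρL/A = (2.71×10^-8)(15.5)/(8.171e-07) = 0.5141 Ω
R₍121₎ = R₍0₎(1 + αΔT) = 0.5141 × (1 + 0.0037×121) = 0.7442 Ω
V = IR = 12 × 0.7442 = 8.93 V

8.93 V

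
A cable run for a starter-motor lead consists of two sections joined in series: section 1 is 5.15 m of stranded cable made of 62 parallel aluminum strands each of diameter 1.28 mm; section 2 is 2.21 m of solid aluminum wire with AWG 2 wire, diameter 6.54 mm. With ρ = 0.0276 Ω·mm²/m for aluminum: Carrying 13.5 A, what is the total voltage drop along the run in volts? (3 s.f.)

ρ = 0.0276 Ω·mm²/m = 2.76×10^-8 Ω·m
Section 1: A_strand = π(6.4000e-04)² = 1.287e-06 m²; R₁ = ρL/(N·A_s) = (2.76×10^-8)(5.15)/(62×1.287e-06) = 0.001782 Ω
Section 2: A = π(6.54/2 mm)² = π(3.2700e-03 m)² = 3.359e-05 m²
R₂ = (2.76×10^-8)(2.21)/(3.359e-05) = 0.001816 Ω
R = R₁ + R₂ = 0.003597 Ω
V = IR = 13.5 × 0.003597 = 0.0486 V

0.0486 V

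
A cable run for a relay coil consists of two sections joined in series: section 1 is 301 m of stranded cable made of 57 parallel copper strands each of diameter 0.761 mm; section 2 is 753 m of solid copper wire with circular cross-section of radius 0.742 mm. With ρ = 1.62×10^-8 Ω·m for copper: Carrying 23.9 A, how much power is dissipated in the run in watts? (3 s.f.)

Section 1: A_strand = π(3.8050e-04)² = 4.548e-07 m²; R₁ = ρL/(N·A_s) = (1.62×10^-8)(301)/(57×4.548e-07) = 0.1881 Ω
Section 2: A = πr² = π(7.4200e-04 m)² = 1.730e-06 m²
R₂ = (1.62×10^-8)(753)/(1.730e-06) = 7.053 Ω
R = R₁ + R₂ = 7.241 Ω
P = I²R = (23.9)² × 7.241 = 4140 W

4140 W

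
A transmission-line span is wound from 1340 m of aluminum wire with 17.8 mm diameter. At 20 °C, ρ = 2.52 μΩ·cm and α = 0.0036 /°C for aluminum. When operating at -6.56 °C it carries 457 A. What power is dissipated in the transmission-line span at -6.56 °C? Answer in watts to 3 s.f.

25600 W

ρ = 2.52 μΩ·cm = 2.52×10^-8 Ω·m
A = π(d/2)² = π(8.9000e-03 m)² = 2.488e-04 m²
R₍20₎ = ρL/A = (2.52×10^-8)(1340)/(2.488e-04) = 0.1357 Ω
R₍-6.56₎ = R₍20₎(1 + αΔT) = 0.1357 × (1 + 0.0036×-26.6) = 0.1227 Ω
P = I²R = (457)² × 0.1227 = 25600 W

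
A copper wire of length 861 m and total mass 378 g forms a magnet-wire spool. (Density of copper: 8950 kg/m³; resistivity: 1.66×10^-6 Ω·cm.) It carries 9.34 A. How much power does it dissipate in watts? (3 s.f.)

ρ = 1.66×10^-6 Ω·cm = 1.66×10^-8 Ω·m
A = m/(density·L) = 0.378/(8950×861) = 4.9053e-08 m²
R = ρL/A = (1.66×10^-8)(861)/(4.9053e-08) = 291.4 Ω
P = I²R = (9.34)² × 291.4 = 25400 W

25400 W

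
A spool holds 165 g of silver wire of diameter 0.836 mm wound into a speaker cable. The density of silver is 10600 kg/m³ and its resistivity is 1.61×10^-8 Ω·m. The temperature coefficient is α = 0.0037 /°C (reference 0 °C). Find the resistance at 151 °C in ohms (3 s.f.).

1.30 Ω

A = π(d/2)² = π(4.1800e-04 m)² = 5.4891e-07 m²
L = m/(density·A) = 0.165/(10600×5.4891e-07) = 28.36 m
R = ρL/A = (1.61×10^-8)(28.36)/(5.4891e-07) = 0.8318 Ω
R(151 °C) = 0.8318 × (1 + 0.0037×151) = 1.30 Ω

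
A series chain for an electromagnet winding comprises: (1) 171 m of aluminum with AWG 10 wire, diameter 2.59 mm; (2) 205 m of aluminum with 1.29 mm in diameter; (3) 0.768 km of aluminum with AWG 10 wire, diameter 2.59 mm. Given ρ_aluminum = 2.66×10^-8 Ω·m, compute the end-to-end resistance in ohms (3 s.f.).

8.91 Ω

Seg 1: A = π(2.59/2 mm)² = π(1.2950e-03 m)² = 5.269e-06 m²
R_1 = (2.66×10^-8)(171)/(5.269e-06) = 0.8634 Ω
Seg 2: A = π(d/2)² = π(6.4500e-04 m)² = 1.307e-06 m²
R_2 = (2.66×10^-8)(205)/(1.307e-06) = 4.172 Ω
Seg 3: A = π(2.59/2 mm)² = π(1.2950e-03 m)² = 5.269e-06 m²
R_3 = (2.66×10^-8)(768)/(5.269e-06) = 3.878 Ω
R_total = R_1 + R_2 + R_3 = 8.91 Ω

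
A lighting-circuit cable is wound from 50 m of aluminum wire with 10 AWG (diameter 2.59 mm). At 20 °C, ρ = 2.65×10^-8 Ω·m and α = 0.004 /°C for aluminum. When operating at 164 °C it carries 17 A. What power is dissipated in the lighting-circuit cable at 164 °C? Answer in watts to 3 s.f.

A = π(2.59/2 mm)² = π(1.2950e-03 m)² = 5.269e-06 m²
R₍20₎ = ρL/A = (2.65×10^-8)(50)/(5.269e-06) = 0.2515 Ω
R₍164₎ = R₍20₎(1 + αΔT) = 0.2515 × (1 + 0.004×144) = 0.3964 Ω
P = I²R = (17)² × 0.3964 = 115 W

115 W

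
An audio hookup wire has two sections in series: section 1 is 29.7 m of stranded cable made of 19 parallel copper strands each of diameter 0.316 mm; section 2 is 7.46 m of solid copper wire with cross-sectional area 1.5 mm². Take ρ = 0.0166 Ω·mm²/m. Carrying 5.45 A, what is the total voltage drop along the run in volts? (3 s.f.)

ρ = 0.0166 Ω·mm²/m = 1.66×10^-8 Ω·m
Section 1: A_strand = π(1.5800e-04)² = 7.843e-08 m²; R₁ = ρL/(N·A_s) = (1.66×10^-8)(29.7)/(19×7.843e-08) = 0.3309 Ω
Section 2: A = 1.5 mm² = 1.500e-06 m²
R₂ = (1.66×10^-8)(7.46)/(1.500e-06) = 0.08256 Ω
R = R₁ + R₂ = 0.4134 Ω
V = IR = 5.45 × 0.4134 = 2.25 V

2.25 V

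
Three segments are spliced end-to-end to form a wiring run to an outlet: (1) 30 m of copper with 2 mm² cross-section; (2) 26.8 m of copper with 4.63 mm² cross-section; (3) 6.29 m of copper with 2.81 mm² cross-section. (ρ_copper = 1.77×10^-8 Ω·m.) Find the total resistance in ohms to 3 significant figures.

0.408 Ω

Seg 1: A = 2 mm² = 2.000e-06 m²
R_1 = (1.77×10^-8)(30)/(2.000e-06) = 0.2655 Ω
Seg 2: A = 4.63 mm² = 4.630e-06 m²
R_2 = (1.77×10^-8)(26.8)/(4.630e-06) = 0.1025 Ω
Seg 3: A = 2.81 mm² = 2.810e-06 m²
R_3 = (1.77×10^-8)(6.29)/(2.810e-06) = 0.03962 Ω
R_total = R_1 + R_2 + R_3 = 0.408 Ω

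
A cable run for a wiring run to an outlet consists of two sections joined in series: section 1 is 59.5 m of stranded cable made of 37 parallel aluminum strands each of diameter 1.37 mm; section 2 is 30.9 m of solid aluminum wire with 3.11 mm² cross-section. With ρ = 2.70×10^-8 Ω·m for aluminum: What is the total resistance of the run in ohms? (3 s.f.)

0.298 Ω

Section 1: A_strand = π(6.8500e-04)² = 1.474e-06 m²; R₁ = ρL/(N·A_s) = (2.70×10^-8)(59.5)/(37×1.474e-06) = 0.02945 Ω
Section 2: A = 3.11 mm² = 3.110e-06 m²
R₂ = (2.70×10^-8)(30.9)/(3.110e-06) = 0.2683 Ω
R = R₁ + R₂ = 0.298 Ω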